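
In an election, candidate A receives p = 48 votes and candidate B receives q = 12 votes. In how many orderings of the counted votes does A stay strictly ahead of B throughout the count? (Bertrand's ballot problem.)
Strict-lead orderings = 839615306985

Total orderings of the 60 votes with 48 for A: C(60, 48) = 1399358844975. By the Bertrand ballot formula (Cycle Lemma / reflection principle), the number of orderings in which A is strictly ahead of B throughout is (p − q)/(p + q) · C(p + q, p) = (48 − 12)/(48 + 12) · 1399358844975 = 839615306985.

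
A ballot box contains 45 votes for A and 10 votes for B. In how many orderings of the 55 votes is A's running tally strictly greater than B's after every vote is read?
Strict-lead orderings = 18612776910

Total orderings of the 55 votes with 45 for A: C(55, 45) = 29248649430. By the Bertrand ballot formula (Cycle Lemma / reflection principle), the number of orderings in which A is strictly ahead of B throughout is (p − q)/(p + q) · C(p + q, p) = (45 − 10)/(45 + 10) · 29248649430 = 18612776910.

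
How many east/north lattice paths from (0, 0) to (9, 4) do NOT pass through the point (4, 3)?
Number of paths = 505

Total paths from (0, 0) to (9, 4): C(13, 9) = 715. Paths through (4, 3): (paths (0, 0) → (4, 3)) × (paths (4, 3) → (9, 4)) = C(7, 4) · C(6, 5) = 35 · 6 = 210. Avoidance count = 715 − 210 = 505.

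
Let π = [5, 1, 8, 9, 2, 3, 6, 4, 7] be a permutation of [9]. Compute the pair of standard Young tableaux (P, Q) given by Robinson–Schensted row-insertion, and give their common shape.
P = [1, 2, 3, 4, 7] / [5, 6, 9] / [8];  Q = [1, 3, 4, 7, 9] / [2, 5, 6] / [8];  common shape = (5, 3, 1)

Row-insert the values π_1, π_2, … into P one at a time, bumping the leftmost entry strictly greater than the inserted value down to the next row. The recording tableau Q records, in position (i, j), the step at which that cell was added to P.
  Insert 5 (step 1): P = [5];  Q = [1]
  Insert 1 (step 2): P = [1] / [5];  Q = [1] / [2]
  Insert 8 (step 3): P = [1, 8] / [5];  Q = [1, 3] / [2]
  Insert 9 (step 4): P = [1, 8, 9] / [5];  Q = [1, 3, 4] / [2]
  Insert 2 (step 5): P = [1, 2, 9] / [5, 8];  Q = [1, 3, 4] / [2, 5]
  Insert 3 (step 6): P = [1, 2, 3] / [5, 8, 9];  Q = [1, 3, 4] / [2, 5, 6]
  Insert 6 (step 7): P = [1, 2, 3, 6] / [5, 8, 9];  Q = [1, 3, 4, 7] / [2, 5, 6]
  Insert 4 (step 8): P = [1, 2, 3, 4] / [5, 6, 9] / [8];  Q = [1, 3, 4, 7] / [2, 5, 6] / [8]
  Insert 7 (step 9): P = [1, 2, 3, 4, 7] / [5, 6, 9] / [8];  Q = [1, 3, 4, 7, 9] / [2, 5, 6] / [8]
Final shape: (5, 3, 1).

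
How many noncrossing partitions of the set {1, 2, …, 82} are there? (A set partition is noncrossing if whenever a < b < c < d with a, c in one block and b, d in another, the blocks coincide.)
C_82 = 17526585015616776834735140517915655636396234280

These noncrossing partitions are counted by the Catalan number C_n = (1/(n + 1)) · C(2n, n). For n = 82: C_82 = (1/83) · C(164, 82) = 1454706556296192477283016662986999417820887445240/83 = 17526585015616776834735140517915655636396234280.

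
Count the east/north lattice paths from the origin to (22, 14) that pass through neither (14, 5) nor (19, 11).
Number of paths = 2528517240

Inclusion–exclusion. Total paths: C(36, 22) = 3796297200. Through P₁: C(19, 14)·C(17, 8) = 282676680. Through P₂: C(30, 19)·C(6, 3) = 1092546000. Since P₁ is strictly southwest of P₂, a monotone path through both must visit P₁ then P₂; paths through both = C(19, 14)·C(11, 5)·C(6, 3) = 107442720. Avoid both = 3796297200 − 282676680 − 1092546000 + 107442720 = 2528517240.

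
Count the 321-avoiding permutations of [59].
C_59 = 405944995127576985730643443367112

These 321-avoiding permutations are counted by the Catalan number C_n = (1/(n + 1)) · C(2n, n). For n = 59: C_59 = (1/60) · C(118, 59) = 24356699707654619143838606602026720/60 = 405944995127576985730643443367112.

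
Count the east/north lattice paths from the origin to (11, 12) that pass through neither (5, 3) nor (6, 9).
Number of paths = 813470

Inclusion–exclusion. Total paths: C(23, 11) = 1352078. Through P₁: C(8, 5)·C(15, 6) = 280280. Through P₂: C(15, 6)·C(8, 5) = 280280. Since P₁ is strictly southwest of P₂, a monotone path through both must visit P₁ then P₂; paths through both = C(8, 5)·C(7, 1)·C(8, 5) = 21952. Avoid both = 1352078 − 280280 − 280280 + 21952 = 813470.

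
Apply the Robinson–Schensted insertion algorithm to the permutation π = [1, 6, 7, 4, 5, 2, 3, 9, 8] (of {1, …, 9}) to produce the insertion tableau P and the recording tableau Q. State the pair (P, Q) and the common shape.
P = [1, 2, 3, 8] / [4, 5, 9] / [6, 7];  Q = [1, 2, 3, 8] / [4, 5, 9] / [6, 7];  common shape = (4, 3, 2)

Row-insert the values π_1, π_2, … into P one at a time, bumping the leftmost entry strictly greater than the inserted value down to the next row. The recording tableau Q records, in position (i, j), the step at which that cell was added to P.
  Insert 1 (step 1): P = [1];  Q = [1]
  Insert 6 (step 2): P = [1, 6];  Q = [1, 2]
  Insert 7 (step 3): P = [1, 6, 7];  Q = [1, 2, 3]
  Insert 4 (step 4): P = [1, 4, 7] / [6];  Q = [1, 2, 3] / [4]
  Insert 5 (step 5): P = [1, 4, 5] / [6, 7];  Q = [1, 2, 3] / [4, 5]
  Insert 2 (step 6): P = [1, 2, 5] / [4, 7] / [6];  Q = [1, 2, 3] / [4, 5] / [6]
  Insert 3 (step 7): P = [1, 2, 3] / [4, 5] / [6, 7];  Q = [1, 2, 3] / [4, 5] / [6, 7]
  Insert 9 (step 8): P = [1, 2, 3, 9] / [4, 5] / [6, 7];  Q = [1, 2, 3, 8] / [4, 5] / [6, 7]
  Insert 8 (step 9): P = [1, 2, 3, 8] / [4, 5, 9] / [6, 7];  Q = [1, 2, 3, 8] / [4, 5, 9] / [6, 7]
Final shape: (4, 3, 2).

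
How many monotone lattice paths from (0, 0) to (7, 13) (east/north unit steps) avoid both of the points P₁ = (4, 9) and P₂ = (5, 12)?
Number of paths = 42511

Inclusion–exclusion. Total paths: C(20, 7) = 77520. Through P₁: C(13, 4)·C(7, 3) = 25025. Through P₂: C(17, 5)·C(3, 2) = 18564. Since P₁ is strictly southwest of P₂, a monotone path through both must visit P₁ then P₂; paths through both = C(13, 4)·C(4, 1)·C(3, 2) = 8580. Avoid both = 77520 − 25025 − 18564 + 8580 = 42511.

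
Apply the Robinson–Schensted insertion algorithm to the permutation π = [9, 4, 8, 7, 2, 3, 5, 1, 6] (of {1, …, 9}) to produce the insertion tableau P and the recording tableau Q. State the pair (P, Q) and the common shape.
P = [1, 3, 5, 6] / [2, 7] / [4] / [8] / [9];  Q = [1, 3, 7, 9] / [2, 6] / [4] / [5] / [8];  common shape = (4, 2, 1, 1, 1)

Row-insert the values π_1, π_2, … into P one at a time, bumping the leftmost entry strictly greater than the inserted value down to the next row. The recording tableau Q records, in position (i, j), the step at which that cell was added to P.
  Insert 9 (step 1): P = [9];  Q = [1]
  Insert 4 (step 2): P = [4] / [9];  Q = [1] / [2]
  Insert 8 (step 3): P = [4, 8] / [9];  Q = [1, 3] / [2]
  Insert 7 (step 4): P = [4, 7] / [8] / [9];  Q = [1, 3] / [2] / [4]
  Insert 2 (step 5): P = [2, 7] / [4] / [8] / [9];  Q = [1, 3] / [2] / [4] / [5]
  Insert 3 (step 6): P = [2, 3] / [4, 7] / [8] / [9];  Q = [1, 3] / [2, 6] / [4] / [5]
  Insert 5 (step 7): P = [2, 3, 5] / [4, 7] / [8] / [9];  Q = [1, 3, 7] / [2, 6] / [4] / [5]
  Insert 1 (step 8): P = [1, 3, 5] / [2, 7] / [4] / [8] / [9];  Q = [1, 3, 7] / [2, 6] / [4] / [5] / [8]
  Insert 6 (step 9): P = [1, 3, 5, 6] / [2, 7] / [4] / [8] / [9];  Q = [1, 3, 7, 9] / [2, 6] / [4] / [5] / [8]
Final shape: (4, 2, 1, 1, 1).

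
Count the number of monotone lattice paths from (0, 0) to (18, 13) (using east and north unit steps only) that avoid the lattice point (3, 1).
Number of paths = 136717635

Total paths from (0, 0) to (18, 13): C(31, 18) = 206253075. Paths through (3, 1): (paths (0, 0) → (3, 1)) × (paths (3, 1) → (18, 13)) = C(4, 3) · C(27, 15) = 4 · 17383860 = 69535440. Avoidance count = 206253075 − 69535440 = 136717635.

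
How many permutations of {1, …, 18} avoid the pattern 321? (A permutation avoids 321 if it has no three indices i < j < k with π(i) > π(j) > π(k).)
C_18 = 477638700

These 321-avoiding permutations are counted by the Catalan number C_n = (1/(n + 1)) · C(2n, n). For n = 18: C_18 = (1/19) · C(36, 18) = 9075135300/19 = 477638700.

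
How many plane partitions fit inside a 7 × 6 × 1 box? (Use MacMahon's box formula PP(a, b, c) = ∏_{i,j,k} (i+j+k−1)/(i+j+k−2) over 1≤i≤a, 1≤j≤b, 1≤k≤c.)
PP(7, 6, 1) = 1716

Evaluate the triple product over i = 1..7, j = 1..6, k = 1..1. The factors are (2/1) · (3/2) · (4/3) · (5/4) · (6/5) · (7/6) · (3/2) · (4/3) · … (42 factors total). The numerators and denominators telescope so the product is an integer; carrying out the multiplication exactly gives PP(7, 6, 1) = 1716.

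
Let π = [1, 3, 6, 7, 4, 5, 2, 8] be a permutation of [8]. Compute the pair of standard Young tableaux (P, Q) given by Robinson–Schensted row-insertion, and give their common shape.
P = [1, 2, 4, 5, 8] / [3, 7] / [6];  Q = [1, 2, 3, 4, 8] / [5, 6] / [7];  common shape = (5, 2, 1)

Row-insert the values π_1, π_2, … into P one at a time, bumping the leftmost entry strictly greater than the inserted value down to the next row. The recording tableau Q records, in position (i, j), the step at which that cell was added to P.
  Insert 1 (step 1): P = [1];  Q = [1]
  Insert 3 (step 2): P = [1, 3];  Q = [1, 2]
  Insert 6 (step 3): P = [1, 3, 6];  Q = [1, 2, 3]
  Insert 7 (step 4): P = [1, 3, 6, 7];  Q = [1, 2, 3, 4]
  Insert 4 (step 5): P = [1, 3, 4, 7] / [6];  Q = [1, 2, 3, 4] / [5]
  Insert 5 (step 6): P = [1, 3, 4, 5] / [6, 7];  Q = [1, 2, 3, 4] / [5, 6]
  Insert 2 (step 7): P = [1, 2, 4, 5] / [3, 7] / [6];  Q = [1, 2, 3, 4] / [5, 6] / [7]
  Insert 8 (step 8): P = [1, 2, 4, 5, 8] / [3, 7] / [6];  Q = [1, 2, 3, 4, 8] / [5, 6] / [7]
Final shape: (5, 2, 1).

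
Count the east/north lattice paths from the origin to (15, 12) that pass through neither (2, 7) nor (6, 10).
Number of paths = 16704272

Inclusion–exclusion. Total paths: C(27, 15) = 17383860. Through P₁: C(9, 2)·C(18, 13) = 308448. Through P₂: C(16, 6)·C(11, 9) = 440440. Since P₁ is strictly southwest of P₂, a monotone path through both must visit P₁ then P₂; paths through both = C(9, 2)·C(7, 4)·C(11, 9) = 69300. Avoid both = 17383860 − 308448 − 440440 + 69300 = 16704272.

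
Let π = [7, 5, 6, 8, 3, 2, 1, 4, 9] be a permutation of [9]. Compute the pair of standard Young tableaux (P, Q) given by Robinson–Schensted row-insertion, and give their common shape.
P = [1, 4, 8, 9] / [2, 6] / [3] / [5] / [7];  Q = [1, 3, 4, 9] / [2, 8] / [5] / [6] / [7];  common shape = (4, 2, 1, 1, 1)

Row-insert the values π_1, π_2, … into P one at a time, bumping the leftmost entry strictly greater than the inserted value down to the next row. The recording tableau Q records, in position (i, j), the step at which that cell was added to P.
  Insert 7 (step 1): P = [7];  Q = [1]
  Insert 5 (step 2): P = [5] / [7];  Q = [1] / [2]
  Insert 6 (step 3): P = [5, 6] / [7];  Q = [1, 3] / [2]
  Insert 8 (step 4): P = [5, 6, 8] / [7];  Q = [1, 3, 4] / [2]
  Insert 3 (step 5): P = [3, 6, 8] / [5] / [7];  Q = [1, 3, 4] / [2] / [5]
  Insert 2 (step 6): P = [2, 6, 8] / [3] / [5] / [7];  Q = [1, 3, 4] / [2] / [5] / [6]
  Insert 1 (step 7): P = [1, 6, 8] / [2] / [3] / [5] / [7];  Q = [1, 3, 4] / [2] / [5] / [6] / [7]
  Insert 4 (step 8): P = [1, 4, 8] / [2, 6] / [3] / [5] / [7];  Q = [1, 3, 4] / [2, 8] / [5] / [6] / [7]
  Insert 9 (step 9): P = [1, 4, 8, 9] / [2, 6] / [3] / [5] / [7];  Q = [1, 3, 4, 9] / [2, 8] / [5] / [6] / [7]
Final shape: (4, 2, 1, 1, 1).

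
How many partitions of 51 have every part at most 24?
p(51, parts ≤ 24) = 228212

Use the recurrence p(n, m) = p(n, m−1) + p(n−m, m): either the largest part is < m (count p(n, m−1)) or the largest part is exactly m (remove one copy of m, count p(n−m, m)). With p(0, ·) = 1 this gives p(51, parts ≤ 24) = 228212. (By conjugating Young diagrams, this also counts partitions of 51 into at most 24 parts.)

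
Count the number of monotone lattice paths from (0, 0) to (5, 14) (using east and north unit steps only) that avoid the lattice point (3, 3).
Number of paths = 10068

Total paths from (0, 0) to (5, 14): C(19, 5) = 11628. Paths through (3, 3): (paths (0, 0) → (3, 3)) × (paths (3, 3) → (5, 14)) = C(6, 3) · C(13, 2) = 20 · 78 = 1560. Avoidance count = 11628 − 1560 = 10068.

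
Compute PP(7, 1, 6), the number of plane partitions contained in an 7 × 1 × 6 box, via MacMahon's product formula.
PP(7, 1, 6) = 1716

Evaluate the triple product over i = 1..7, j = 1..1, k = 1..6. The factors are (2/1) · (3/2) · (4/3) · (5/4) · (6/5) · (7/6) · (3/2) · (4/3) · … (42 factors total). The numerators and denominators telescope so the product is an integer; carrying out the multiplication exactly gives PP(7, 1, 6) = 1716.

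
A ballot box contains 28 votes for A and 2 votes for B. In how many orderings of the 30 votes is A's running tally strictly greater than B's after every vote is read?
Strict-lead orderings = 377

Total orderings of the 30 votes with 28 for A: C(30, 28) = 435. By the Bertrand ballot formula (Cycle Lemma / reflection principle), the number of orderings in which A is strictly ahead of B throughout is (p − q)/(p + q) · C(p + q, p) = (28 − 2)/(28 + 2) · 435 = 377.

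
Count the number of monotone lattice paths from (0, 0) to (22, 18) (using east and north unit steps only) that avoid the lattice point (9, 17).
Number of paths = 113336518100

Total paths from (0, 0) to (22, 18): C(40, 22) = 113380261800. Paths through (9, 17): (paths (0, 0) → (9, 17)) × (paths (9, 17) → (22, 18)) = C(26, 9) · C(14, 13) = 3124550 · 14 = 43743700. Avoidance count = 113380261800 − 43743700 = 113336518100.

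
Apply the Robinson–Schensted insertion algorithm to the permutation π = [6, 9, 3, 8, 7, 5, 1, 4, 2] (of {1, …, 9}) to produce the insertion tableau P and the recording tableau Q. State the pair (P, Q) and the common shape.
P = [1, 2] / [3, 4] / [5, 7] / [6] / [8] / [9];  Q = [1, 2] / [3, 4] / [5, 8] / [6] / [7] / [9];  common shape = (2, 2, 2, 1, 1, 1)

Row-insert the values π_1, π_2, … into P one at a time, bumping the leftmost entry strictly greater than the inserted value down to the next row. The recording tableau Q records, in position (i, j), the step at which that cell was added to P.
  Insert 6 (step 1): P = [6];  Q = [1]
  Insert 9 (step 2): P = [6, 9];  Q = [1, 2]
  Insert 3 (step 3): P = [3, 9] / [6];  Q = [1, 2] / [3]
  Insert 8 (step 4): P = [3, 8] / [6, 9];  Q = [1, 2] / [3, 4]
  Insert 7 (step 5): P = [3, 7] / [6, 8] / [9];  Q = [1, 2] / [3, 4] / [5]
  Insert 5 (step 6): P = [3, 5] / [6, 7] / [8] / [9];  Q = [1, 2] / [3, 4] / [5] / [6]
  Insert 1 (step 7): P = [1, 5] / [3, 7] / [6] / [8] / [9];  Q = [1, 2] / [3, 4] / [5] / [6] / [7]
  Insert 4 (step 8): P = [1, 4] / [3, 5] / [6, 7] / [8] / [9];  Q = [1, 2] / [3, 4] / [5, 8] / [6] / [7]
  Insert 2 (step 9): P = [1, 2] / [3, 4] / [5, 7] / [6] / [8] / [9];  Q = [1, 2] / [3, 4] / [5, 8] / [6] / [7] / [9]
Final shape: (2, 2, 2, 1, 1, 1).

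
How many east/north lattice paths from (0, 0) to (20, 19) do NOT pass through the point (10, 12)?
Number of paths = 56347293002

Total paths from (0, 0) to (20, 19): C(39, 20) = 68923264410. Paths through (10, 12): (paths (0, 0) → (10, 12)) × (paths (10, 12) → (20, 19)) = C(22, 10) · C(17, 10) = 646646 · 19448 = 12575971408. Avoidance count = 68923264410 − 12575971408 = 56347293002.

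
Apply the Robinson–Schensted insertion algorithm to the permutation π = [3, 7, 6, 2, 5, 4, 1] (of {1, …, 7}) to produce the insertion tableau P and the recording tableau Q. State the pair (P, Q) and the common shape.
P = [1, 4] / [2, 5] / [3] / [6] / [7];  Q = [1, 2] / [3, 5] / [4] / [6] / [7];  common shape = (2, 2, 1, 1, 1)

Row-insert the values π_1, π_2, … into P one at a time, bumping the leftmost entry strictly greater than the inserted value down to the next row. The recording tableau Q records, in position (i, j), the step at which that cell was added to P.
  Insert 3 (step 1): P = [3];  Q = [1]
  Insert 7 (step 2): P = [3, 7];  Q = [1, 2]
  Insert 6 (step 3): P = [3, 6] / [7];  Q = [1, 2] / [3]
  Insert 2 (step 4): P = [2, 6] / [3] / [7];  Q = [1, 2] / [3] / [4]
  Insert 5 (step 5): P = [2, 5] / [3, 6] / [7];  Q = [1, 2] / [3, 5] / [4]
  Insert 4 (step 6): P = [2, 4] / [3, 5] / [6] / [7];  Q = [1, 2] / [3, 5] / [4] / [6]
  Insert 1 (step 7): P = [1, 4] / [2, 5] / [3] / [6] / [7];  Q = [1, 2] / [3, 5] / [4] / [6] / [7]
Final shape: (2, 2, 1, 1, 1).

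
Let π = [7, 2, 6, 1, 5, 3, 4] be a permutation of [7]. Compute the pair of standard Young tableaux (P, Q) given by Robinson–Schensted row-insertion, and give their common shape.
P = [1, 3, 4] / [2, 5] / [6] / [7];  Q = [1, 3, 7] / [2, 5] / [4] / [6];  common shape = (3, 2, 1, 1)

Row-insert the values π_1, π_2, … into P one at a time, bumping the leftmost entry strictly greater than the inserted value down to the next row. The recording tableau Q records, in position (i, j), the step at which that cell was added to P.
  Insert 7 (step 1): P = [7];  Q = [1]
  Insert 2 (step 2): P = [2] / [7];  Q = [1] / [2]
  Insert 6 (step 3): P = [2, 6] / [7];  Q = [1, 3] / [2]
  Insert 1 (step 4): P = [1, 6] / [2] / [7];  Q = [1, 3] / [2] / [4]
  Insert 5 (step 5): P = [1, 5] / [2, 6] / [7];  Q = [1, 3] / [2, 5] / [4]
  Insert 3 (step 6): P = [1, 3] / [2, 5] / [6] / [7];  Q = [1, 3] / [2, 5] / [4] / [6]
  Insert 4 (step 7): P = [1, 3, 4] / [2, 5] / [6] / [7];  Q = [1, 3, 7] / [2, 5] / [4] / [6]
Final shape: (3, 2, 1, 1).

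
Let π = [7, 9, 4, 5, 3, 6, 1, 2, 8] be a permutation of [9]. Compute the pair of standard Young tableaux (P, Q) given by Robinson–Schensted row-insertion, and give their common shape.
P = [1, 2, 6, 8] / [3, 5] / [4, 9] / [7];  Q = [1, 2, 6, 9] / [3, 4] / [5, 8] / [7];  common shape = (4, 2, 2, 1)

Row-insert the values π_1, π_2, … into P one at a time, bumping the leftmost entry strictly greater than the inserted value down to the next row. The recording tableau Q records, in position (i, j), the step at which that cell was added to P.
  Insert 7 (step 1): P = [7];  Q = [1]
  Insert 9 (step 2): P = [7, 9];  Q = [1, 2]
  Insert 4 (step 3): P = [4, 9] / [7];  Q = [1, 2] / [3]
  Insert 5 (step 4): P = [4, 5] / [7, 9];  Q = [1, 2] / [3, 4]
  Insert 3 (step 5): P = [3, 5] / [4, 9] / [7];  Q = [1, 2] / [3, 4] / [5]
  Insert 6 (step 6): P = [3, 5, 6] / [4, 9] / [7];  Q = [1, 2, 6] / [3, 4] / [5]
  Insert 1 (step 7): P = [1, 5, 6] / [3, 9] / [4] / [7];  Q = [1, 2, 6] / [3, 4] / [5] / [7]
  Insert 2 (step 8): P = [1, 2, 6] / [3, 5] / [4, 9] / [7];  Q = [1, 2, 6] / [3, 4] / [5, 8] / [7]
  Insert 8 (step 9): P = [1, 2, 6, 8] / [3, 5] / [4, 9] / [7];  Q = [1, 2, 6, 9] / [3, 4] / [5, 8] / [7]
Final shape: (4, 2, 2, 1).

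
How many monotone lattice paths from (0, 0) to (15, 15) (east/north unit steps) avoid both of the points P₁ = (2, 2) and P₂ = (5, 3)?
Number of paths = 72021248

Inclusion–exclusion. Total paths: C(30, 15) = 155117520. Through P₁: C(4, 2)·C(26, 13) = 62403600. Through P₂: C(8, 5)·C(22, 10) = 36212176. Since P₁ is strictly southwest of P₂, a monotone path through both must visit P₁ then P₂; paths through both = C(4, 2)·C(4, 3)·C(22, 10) = 15519504. Avoid both = 155117520 − 62403600 − 36212176 + 15519504 = 72021248.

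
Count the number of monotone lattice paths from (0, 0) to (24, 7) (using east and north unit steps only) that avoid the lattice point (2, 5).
Number of paths = 2623779

Total paths from (0, 0) to (24, 7): C(31, 24) = 2629575. Paths through (2, 5): (paths (0, 0) → (2, 5)) × (paths (2, 5) → (24, 7)) = C(7, 2) · C(24, 22) = 21 · 276 = 5796. Avoidance count = 2629575 − 5796 = 2623779.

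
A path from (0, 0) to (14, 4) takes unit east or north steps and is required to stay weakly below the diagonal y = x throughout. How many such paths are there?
Number of paths = 2244

By the reflection principle (André's argument), the number of monotone paths to (14, 4) with n ≤ m that never go above y = x is C(18, 14) − C(18, 15) = 3060 − 816 = 2244.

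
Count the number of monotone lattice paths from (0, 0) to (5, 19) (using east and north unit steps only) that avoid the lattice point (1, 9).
Number of paths = 32494

Total paths from (0, 0) to (5, 19): C(24, 5) = 42504. Paths through (1, 9): (paths (0, 0) → (1, 9)) × (paths (1, 9) → (5, 19)) = C(10, 1) · C(14, 4) = 10 · 1001 = 10010. Avoidance count = 42504 − 10010 = 32494.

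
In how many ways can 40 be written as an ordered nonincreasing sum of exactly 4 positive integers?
p(40, 4 parts) = 478

Partitions of n into exactly k parts are in bijection with partitions of n − k into at most k parts (subtract 1 from each part). So p(40, exactly 4) = p(36, parts ≤ 4). Computing via the recurrence p(m, j) = p(m, j−1) + p(m−j, j) gives 478.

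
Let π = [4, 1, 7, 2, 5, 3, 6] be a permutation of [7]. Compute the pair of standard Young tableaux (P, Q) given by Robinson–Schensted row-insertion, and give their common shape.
P = [1, 2, 3, 6] / [4, 5] / [7];  Q = [1, 3, 5, 7] / [2, 4] / [6];  common shape = (4, 2, 1)

Row-insert the values π_1, π_2, … into P one at a time, bumping the leftmost entry strictly greater than the inserted value down to the next row. The recording tableau Q records, in position (i, j), the step at which that cell was added to P.
  Insert 4 (step 1): P = [4];  Q = [1]
  Insert 1 (step 2): P = [1] / [4];  Q = [1] / [2]
  Insert 7 (step 3): P = [1, 7] / [4];  Q = [1, 3] / [2]
  Insert 2 (step 4): P = [1, 2] / [4, 7];  Q = [1, 3] / [2, 4]
  Insert 5 (step 5): P = [1, 2, 5] / [4, 7];  Q = [1, 3, 5] / [2, 4]
  Insert 3 (step 6): P = [1, 2, 3] / [4, 5] / [7];  Q = [1, 3, 5] / [2, 4] / [6]
  Insert 6 (step 7): P = [1, 2, 3, 6] / [4, 5] / [7];  Q = [1, 3, 5, 7] / [2, 4] / [6]
Final shape: (4, 2, 1).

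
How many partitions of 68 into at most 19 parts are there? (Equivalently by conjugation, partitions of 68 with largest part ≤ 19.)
p(68, parts ≤ 19) = 2207510

Use the recurrence p(n, m) = p(n, m−1) + p(n−m, m): either the largest part is < m (count p(n, m−1)) or the largest part is exactly m (remove one copy of m, count p(n−m, m)). With p(0, ·) = 1 this gives p(68, parts ≤ 19) = 2207510. (By conjugating Young diagrams, this also counts partitions of 68 into at most 19 parts.)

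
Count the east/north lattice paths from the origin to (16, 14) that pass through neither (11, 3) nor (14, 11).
Number of paths = 99859323

Inclusion–exclusion. Total paths: C(30, 16) = 145422675. Through P₁: C(14, 11)·C(16, 5) = 1589952. Through P₂: C(25, 14)·C(5, 2) = 44574000. Since P₁ is strictly southwest of P₂, a monotone path through both must visit P₁ then P₂; paths through both = C(14, 11)·C(11, 3)·C(5, 2) = 600600. Avoid both = 145422675 − 1589952 − 44574000 + 600600 = 99859323.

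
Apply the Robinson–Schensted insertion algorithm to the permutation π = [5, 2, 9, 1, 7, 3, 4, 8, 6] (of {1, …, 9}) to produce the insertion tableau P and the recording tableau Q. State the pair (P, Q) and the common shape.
P = [1, 3, 4, 6] / [2, 7, 8] / [5, 9];  Q = [1, 3, 7, 8] / [2, 5, 9] / [4, 6];  common shape = (4, 3, 2)

Row-insert the values π_1, π_2, … into P one at a time, bumping the leftmost entry strictly greater than the inserted value down to the next row. The recording tableau Q records, in position (i, j), the step at which that cell was added to P.
  Insert 5 (step 1): P = [5];  Q = [1]
  Insert 2 (step 2): P = [2] / [5];  Q = [1] / [2]
  Insert 9 (step 3): P = [2, 9] / [5];  Q = [1, 3] / [2]
  Insert 1 (step 4): P = [1, 9] / [2] / [5];  Q = [1, 3] / [2] / [4]
  Insert 7 (step 5): P = [1, 7] / [2, 9] / [5];  Q = [1, 3] / [2, 5] / [4]
  Insert 3 (step 6): P = [1, 3] / [2, 7] / [5, 9];  Q = [1, 3] / [2, 5] / [4, 6]
  Insert 4 (step 7): P = [1, 3, 4] / [2, 7] / [5, 9];  Q = [1, 3, 7] / [2, 5] / [4, 6]
  Insert 8 (step 8): P = [1, 3, 4, 8] / [2, 7] / [5, 9];  Q = [1, 3, 7, 8] / [2, 5] / [4, 6]
  Insert 6 (step 9): P = [1, 3, 4, 6] / [2, 7, 8] / [5, 9];  Q = [1, 3, 7, 8] / [2, 5, 9] / [4, 6]
Final shape: (4, 3, 2).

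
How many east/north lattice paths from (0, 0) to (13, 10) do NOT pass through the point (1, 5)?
Number of paths = 1106938

Total paths from (0, 0) to (13, 10): C(23, 13) = 1144066. Paths through (1, 5): (paths (0, 0) → (1, 5)) × (paths (1, 5) → (13, 10)) = C(6, 1) · C(17, 12) = 6 · 6188 = 37128. Avoidance count = 1144066 − 37128 = 1106938.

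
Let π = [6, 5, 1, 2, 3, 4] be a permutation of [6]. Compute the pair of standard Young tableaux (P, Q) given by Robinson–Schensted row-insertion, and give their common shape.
P = [1, 2, 3, 4] / [5] / [6];  Q = [1, 4, 5, 6] / [2] / [3];  common shape = (4, 1, 1)

Row-insert the values π_1, π_2, … into P one at a time, bumping the leftmost entry strictly greater than the inserted value down to the next row. The recording tableau Q records, in position (i, j), the step at which that cell was added to P.
  Insert 6 (step 1): P = [6];  Q = [1]
  Insert 5 (step 2): P = [5] / [6];  Q = [1] / [2]
  Insert 1 (step 3): P = [1] / [5] / [6];  Q = [1] / [2] / [3]
  Insert 2 (step 4): P = [1, 2] / [5] / [6];  Q = [1, 4] / [2] / [3]
  Insert 3 (step 5): P = [1, 2, 3] / [5] / [6];  Q = [1, 4, 5] / [2] / [3]
  Insert 4 (step 6): P = [1, 2, 3, 4] / [5] / [6];  Q = [1, 4, 5, 6] / [2] / [3]
Final shape: (4, 1, 1).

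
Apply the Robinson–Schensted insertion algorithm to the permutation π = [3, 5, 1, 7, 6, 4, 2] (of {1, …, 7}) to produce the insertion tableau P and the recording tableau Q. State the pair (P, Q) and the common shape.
P = [1, 2, 6] / [3, 4] / [5] / [7];  Q = [1, 2, 4] / [3, 5] / [6] / [7];  common shape = (3, 2, 1, 1)

Row-insert the values π_1, π_2, … into P one at a time, bumping the leftmost entry strictly greater than the inserted value down to the next row. The recording tableau Q records, in position (i, j), the step at which that cell was added to P.
  Insert 3 (step 1): P = [3];  Q = [1]
  Insert 5 (step 2): P = [3, 5];  Q = [1, 2]
  Insert 1 (step 3): P = [1, 5] / [3];  Q = [1, 2] / [3]
  Insert 7 (step 4): P = [1, 5, 7] / [3];  Q = [1, 2, 4] / [3]
  Insert 6 (step 5): P = [1, 5, 6] / [3, 7];  Q = [1, 2, 4] / [3, 5]
  Insert 4 (step 6): P = [1, 4, 6] / [3, 5] / [7];  Q = [1, 2, 4] / [3, 5] / [6]
  Insert 2 (step 7): P = [1, 2, 6] / [3, 4] / [5] / [7];  Q = [1, 2, 4] / [3, 5] / [6] / [7]
Final shape: (3, 2, 1, 1).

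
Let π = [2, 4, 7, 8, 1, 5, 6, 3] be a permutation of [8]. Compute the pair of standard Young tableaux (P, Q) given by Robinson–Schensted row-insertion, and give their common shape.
P = [1, 3, 5, 6] / [2, 4, 8] / [7];  Q = [1, 2, 3, 4] / [5, 6, 7] / [8];  common shape = (4, 3, 1)

Row-insert the values π_1, π_2, … into P one at a time, bumping the leftmost entry strictly greater than the inserted value down to the next row. The recording tableau Q records, in position (i, j), the step at which that cell was added to P.
  Insert 2 (step 1): P = [2];  Q = [1]
  Insert 4 (step 2): P = [2, 4];  Q = [1, 2]
  Insert 7 (step 3): P = [2, 4, 7];  Q = [1, 2, 3]
  Insert 8 (step 4): P = [2, 4, 7, 8];  Q = [1, 2, 3, 4]
  Insert 1 (step 5): P = [1, 4, 7, 8] / [2];  Q = [1, 2, 3, 4] / [5]
  Insert 5 (step 6): P = [1, 4, 5, 8] / [2, 7];  Q = [1, 2, 3, 4] / [5, 6]
  Insert 6 (step 7): P = [1, 4, 5, 6] / [2, 7, 8];  Q = [1, 2, 3, 4] / [5, 6, 7]
  Insert 3 (step 8): P = [1, 3, 5, 6] / [2, 4, 8] / [7];  Q = [1, 2, 3, 4] / [5, 6, 7] / [8]
Final shape: (4, 3, 1).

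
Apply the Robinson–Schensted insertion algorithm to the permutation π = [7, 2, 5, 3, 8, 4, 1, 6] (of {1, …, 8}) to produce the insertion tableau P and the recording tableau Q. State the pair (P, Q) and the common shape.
P = [1, 3, 4, 6] / [2, 8] / [5] / [7];  Q = [1, 3, 5, 8] / [2, 6] / [4] / [7];  common shape = (4, 2, 1, 1)

Row-insert the values π_1, π_2, … into P one at a time, bumping the leftmost entry strictly greater than the inserted value down to the next row. The recording tableau Q records, in position (i, j), the step at which that cell was added to P.
  Insert 7 (step 1): P = [7];  Q = [1]
  Insert 2 (step 2): P = [2] / [7];  Q = [1] / [2]
  Insert 5 (step 3): P = [2, 5] / [7];  Q = [1, 3] / [2]
  Insert 3 (step 4): P = [2, 3] / [5] / [7];  Q = [1, 3] / [2] / [4]
  Insert 8 (step 5): P = [2, 3, 8] / [5] / [7];  Q = [1, 3, 5] / [2] / [4]
  Insert 4 (step 6): P = [2, 3, 4] / [5, 8] / [7];  Q = [1, 3, 5] / [2, 6] / [4]
  Insert 1 (step 7): P = [1, 3, 4] / [2, 8] / [5] / [7];  Q = [1, 3, 5] / [2, 6] / [4] / [7]
  Insert 6 (step 8): P = [1, 3, 4, 6] / [2, 8] / [5] / [7];  Q = [1, 3, 5, 8] / [2, 6] / [4] / [7]
Final shape: (4, 2, 1, 1).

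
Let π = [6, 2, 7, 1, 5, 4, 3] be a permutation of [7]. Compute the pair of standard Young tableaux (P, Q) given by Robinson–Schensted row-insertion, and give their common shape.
P = [1, 3] / [2, 4] / [5, 7] / [6];  Q = [1, 3] / [2, 5] / [4, 6] / [7];  common shape = (2, 2, 2, 1)

Row-insert the values π_1, π_2, … into P one at a time, bumping the leftmost entry strictly greater than the inserted value down to the next row. The recording tableau Q records, in position (i, j), the step at which that cell was added to P.
  Insert 6 (step 1): P = [6];  Q = [1]
  Insert 2 (step 2): P = [2] / [6];  Q = [1] / [2]
  Insert 7 (step 3): P = [2, 7] / [6];  Q = [1, 3] / [2]
  Insert 1 (step 4): P = [1, 7] / [2] / [6];  Q = [1, 3] / [2] / [4]
  Insert 5 (step 5): P = [1, 5] / [2, 7] / [6];  Q = [1, 3] / [2, 5] / [4]
  Insert 4 (step 6): P = [1, 4] / [2, 5] / [6, 7];  Q = [1, 3] / [2, 5] / [4, 6]
  Insert 3 (step 7): P = [1, 3] / [2, 4] / [5, 7] / [6];  Q = [1, 3] / [2, 5] / [4, 6] / [7]
Final shape: (2, 2, 2, 1).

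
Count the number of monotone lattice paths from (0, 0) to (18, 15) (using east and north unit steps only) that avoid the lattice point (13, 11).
Number of paths = 722644176

Total paths from (0, 0) to (18, 15): C(33, 18) = 1037158320. Paths through (13, 11): (paths (0, 0) → (13, 11)) × (paths (13, 11) → (18, 15)) = C(24, 13) · C(9, 5) = 2496144 · 126 = 314514144. Avoidance count = 1037158320 − 314514144 = 722644176.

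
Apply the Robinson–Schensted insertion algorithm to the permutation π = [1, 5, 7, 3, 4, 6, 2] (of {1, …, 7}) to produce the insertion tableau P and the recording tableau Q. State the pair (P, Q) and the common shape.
P = [1, 2, 4, 6] / [3, 7] / [5];  Q = [1, 2, 3, 6] / [4, 5] / [7];  common shape = (4, 2, 1)

Row-insert the values π_1, π_2, … into P one at a time, bumping the leftmost entry strictly greater than the inserted value down to the next row. The recording tableau Q records, in position (i, j), the step at which that cell was added to P.
  Insert 1 (step 1): P = [1];  Q = [1]
  Insert 5 (step 2): P = [1, 5];  Q = [1, 2]
  Insert 7 (step 3): P = [1, 5, 7];  Q = [1, 2, 3]
  Insert 3 (step 4): P = [1, 3, 7] / [5];  Q = [1, 2, 3] / [4]
  Insert 4 (step 5): P = [1, 3, 4] / [5, 7];  Q = [1, 2, 3] / [4, 5]
  Insert 6 (step 6): P = [1, 3, 4, 6] / [5, 7];  Q = [1, 2, 3, 6] / [4, 5]
  Insert 2 (step 7): P = [1, 2, 4, 6] / [3, 7] / [5];  Q = [1, 2, 3, 6] / [4, 5] / [7]
Final shape: (4, 2, 1).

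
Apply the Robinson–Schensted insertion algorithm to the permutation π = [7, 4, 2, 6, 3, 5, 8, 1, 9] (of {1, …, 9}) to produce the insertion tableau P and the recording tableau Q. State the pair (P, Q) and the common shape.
P = [1, 3, 5, 8, 9] / [2, 6] / [4] / [7];  Q = [1, 4, 6, 7, 9] / [2, 5] / [3] / [8];  common shape = (5, 2, 1, 1)

Row-insert the values π_1, π_2, … into P one at a time, bumping the leftmost entry strictly greater than the inserted value down to the next row. The recording tableau Q records, in position (i, j), the step at which that cell was added to P.
  Insert 7 (step 1): P = [7];  Q = [1]
  Insert 4 (step 2): P = [4] / [7];  Q = [1] / [2]
  Insert 2 (step 3): P = [2] / [4] / [7];  Q = [1] / [2] / [3]
  Insert 6 (step 4): P = [2, 6] / [4] / [7];  Q = [1, 4] / [2] / [3]
  Insert 3 (step 5): P = [2, 3] / [4, 6] / [7];  Q = [1, 4] / [2, 5] / [3]
  Insert 5 (step 6): P = [2, 3, 5] / [4, 6] / [7];  Q = [1, 4, 6] / [2, 5] / [3]
  Insert 8 (step 7): P = [2, 3, 5, 8] / [4, 6] / [7];  Q = [1, 4, 6, 7] / [2, 5] / [3]
  Insert 1 (step 8): P = [1, 3, 5, 8] / [2, 6] / [4] / [7];  Q = [1, 4, 6, 7] / [2, 5] / [3] / [8]
  Insert 9 (step 9): P = [1, 3, 5, 8, 9] / [2, 6] / [4] / [7];  Q = [1, 4, 6, 7, 9] / [2, 5] / [3] / [8]
Final shape: (5, 2, 1, 1).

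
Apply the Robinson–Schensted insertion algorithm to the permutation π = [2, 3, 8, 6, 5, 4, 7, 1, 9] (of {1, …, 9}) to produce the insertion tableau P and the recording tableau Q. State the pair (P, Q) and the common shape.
P = [1, 3, 4, 7, 9] / [2] / [5] / [6] / [8];  Q = [1, 2, 3, 7, 9] / [4] / [5] / [6] / [8];  common shape = (5, 1, 1, 1, 1)

Row-insert the values π_1, π_2, … into P one at a time, bumping the leftmost entry strictly greater than the inserted value down to the next row. The recording tableau Q records, in position (i, j), the step at which that cell was added to P.
  Insert 2 (step 1): P = [2];  Q = [1]
  Insert 3 (step 2): P = [2, 3];  Q = [1, 2]
  Insert 8 (step 3): P = [2, 3, 8];  Q = [1, 2, 3]
  Insert 6 (step 4): P = [2, 3, 6] / [8];  Q = [1, 2, 3] / [4]
  Insert 5 (step 5): P = [2, 3, 5] / [6] / [8];  Q = [1, 2, 3] / [4] / [5]
  Insert 4 (step 6): P = [2, 3, 4] / [5] / [6] / [8];  Q = [1, 2, 3] / [4] / [5] / [6]
  Insert 7 (step 7): P = [2, 3, 4, 7] / [5] / [6] / [8];  Q = [1, 2, 3, 7] / [4] / [5] / [6]
  Insert 1 (step 8): P = [1, 3, 4, 7] / [2] / [5] / [6] / [8];  Q = [1, 2, 3, 7] / [4] / [5] / [6] / [8]
  Insert 9 (step 9): P = [1, 3, 4, 7, 9] / [2] / [5] / [6] / [8];  Q = [1, 2, 3, 7, 9] / [4] / [5] / [6] / [8]
Final shape: (5, 1, 1, 1, 1).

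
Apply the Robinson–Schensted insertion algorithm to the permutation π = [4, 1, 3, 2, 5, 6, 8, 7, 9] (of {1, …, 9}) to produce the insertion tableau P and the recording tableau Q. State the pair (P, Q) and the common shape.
P = [1, 2, 5, 6, 7, 9] / [3, 8] / [4];  Q = [1, 3, 5, 6, 7, 9] / [2, 8] / [4];  common shape = (6, 2, 1)

Row-insert the values π_1, π_2, … into P one at a time, bumping the leftmost entry strictly greater than the inserted value down to the next row. The recording tableau Q records, in position (i, j), the step at which that cell was added to P.
  Insert 4 (step 1): P = [4];  Q = [1]
  Insert 1 (step 2): P = [1] / [4];  Q = [1] / [2]
  Insert 3 (step 3): P = [1, 3] / [4];  Q = [1, 3] / [2]
  Insert 2 (step 4): P = [1, 2] / [3] / [4];  Q = [1, 3] / [2] / [4]
  Insert 5 (step 5): P = [1, 2, 5] / [3] / [4];  Q = [1, 3, 5] / [2] / [4]
  Insert 6 (step 6): P = [1, 2, 5, 6] / [3] / [4];  Q = [1, 3, 5, 6] / [2] / [4]
  Insert 8 (step 7): P = [1, 2, 5, 6, 8] / [3] / [4];  Q = [1, 3, 5, 6, 7] / [2] / [4]
  Insert 7 (step 8): P = [1, 2, 5, 6, 7] / [3, 8] / [4];  Q = [1, 3, 5, 6, 7] / [2, 8] / [4]
  Insert 9 (step 9): P = [1, 2, 5, 6, 7, 9] / [3, 8] / [4];  Q = [1, 3, 5, 6, 7, 9] / [2, 8] / [4]
Final shape: (6, 2, 1).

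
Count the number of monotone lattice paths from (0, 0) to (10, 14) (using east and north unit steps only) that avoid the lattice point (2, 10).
Number of paths = 1928586

Total paths from (0, 0) to (10, 14): C(24, 10) = 1961256. Paths through (2, 10): (paths (0, 0) → (2, 10)) × (paths (2, 10) → (10, 14)) = C(12, 2) · C(12, 8) = 66 · 495 = 32670. Avoidance count = 1961256 − 32670 = 1928586.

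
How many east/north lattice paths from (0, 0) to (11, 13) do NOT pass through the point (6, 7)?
Number of paths = 1703352

Total paths from (0, 0) to (11, 13): C(24, 11) = 2496144. Paths through (6, 7): (paths (0, 0) → (6, 7)) × (paths (6, 7) → (11, 13)) = C(13, 6) · C(11, 5) = 1716 · 462 = 792792. Avoidance count = 2496144 − 792792 = 1703352.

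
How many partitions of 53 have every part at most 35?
p(53, parts ≤ 35) = 328719

Use the recurrence p(n, m) = p(n, m−1) + p(n−m, m): either the largest part is < m (count p(n, m−1)) or the largest part is exactly m (remove one copy of m, count p(n−m, m)). With p(0, ·) = 1 this gives p(53, parts ≤ 35) = 328719. (By conjugating Young diagrams, this also counts partitions of 53 into at most 35 parts.)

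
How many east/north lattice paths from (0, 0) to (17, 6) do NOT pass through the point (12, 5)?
Number of paths = 63819

Total paths from (0, 0) to (17, 6): C(23, 17) = 100947. Paths through (12, 5): (paths (0, 0) → (12, 5)) × (paths (12, 5) → (17, 6)) = C(17, 12) · C(6, 5) = 6188 · 6 = 37128. Avoidance count = 100947 − 37128 = 63819.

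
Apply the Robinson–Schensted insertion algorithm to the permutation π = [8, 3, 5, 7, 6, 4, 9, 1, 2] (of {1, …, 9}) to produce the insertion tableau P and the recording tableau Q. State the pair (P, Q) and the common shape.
P = [1, 2, 6, 9] / [3, 4] / [5] / [7] / [8];  Q = [1, 3, 4, 7] / [2, 9] / [5] / [6] / [8];  common shape = (4, 2, 1, 1, 1)

Row-insert the values π_1, π_2, … into P one at a time, bumping the leftmost entry strictly greater than the inserted value down to the next row. The recording tableau Q records, in position (i, j), the step at which that cell was added to P.
  Insert 8 (step 1): P = [8];  Q = [1]
  Insert 3 (step 2): P = [3] / [8];  Q = [1] / [2]
  Insert 5 (step 3): P = [3, 5] / [8];  Q = [1, 3] / [2]
  Insert 7 (step 4): P = [3, 5, 7] / [8];  Q = [1, 3, 4] / [2]
  Insert 6 (step 5): P = [3, 5, 6] / [7] / [8];  Q = [1, 3, 4] / [2] / [5]
  Insert 4 (step 6): P = [3, 4, 6] / [5] / [7] / [8];  Q = [1, 3, 4] / [2] / [5] / [6]
  Insert 9 (step 7): P = [3, 4, 6, 9] / [5] / [7] / [8];  Q = [1, 3, 4, 7] / [2] / [5] / [6]
  Insert 1 (step 8): P = [1, 4, 6, 9] / [3] / [5] / [7] / [8];  Q = [1, 3, 4, 7] / [2] / [5] / [6] / [8]
  Insert 2 (step 9): P = [1, 2, 6, 9] / [3, 4] / [5] / [7] / [8];  Q = [1, 3, 4, 7] / [2, 9] / [5] / [6] / [8]
Final shape: (4, 2, 1, 1, 1).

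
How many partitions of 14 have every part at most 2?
p(14, parts ≤ 2) = 8

Partitions of 14 with all parts ≤ 2: 2+2+2+2+2+2+2, 2+2+2+2+2+2+1+1, 2+2+2+2+2+1+1+1+1, 2+2+2+2+1+1+1+1+1+1, 2+2+2+1+1+1+1+1+1+1+1, 2+2+1+1+1+1+1+1+1+1+1+1, 2+1+1+1+1+1+1+1+1+1+1+1+1, 1+1+1+1+1+1+1+1+1+1+1+1+1+1. Count = 8.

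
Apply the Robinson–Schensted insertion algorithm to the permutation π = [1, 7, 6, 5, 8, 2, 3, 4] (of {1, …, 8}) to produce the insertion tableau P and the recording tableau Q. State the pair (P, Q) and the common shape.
P = [1, 2, 3, 4] / [5, 8] / [6] / [7];  Q = [1, 2, 5, 8] / [3, 7] / [4] / [6];  common shape = (4, 2, 1, 1)

Row-insert the values π_1, π_2, … into P one at a time, bumping the leftmost entry strictly greater than the inserted value down to the next row. The recording tableau Q records, in position (i, j), the step at which that cell was added to P.
  Insert 1 (step 1): P = [1];  Q = [1]
  Insert 7 (step 2): P = [1, 7];  Q = [1, 2]
  Insert 6 (step 3): P = [1, 6] / [7];  Q = [1, 2] / [3]
  Insert 5 (step 4): P = [1, 5] / [6] / [7];  Q = [1, 2] / [3] / [4]
  Insert 8 (step 5): P = [1, 5, 8] / [6] / [7];  Q = [1, 2, 5] / [3] / [4]
  Insert 2 (step 6): P = [1, 2, 8] / [5] / [6] / [7];  Q = [1, 2, 5] / [3] / [4] / [6]
  Insert 3 (step 7): P = [1, 2, 3] / [5, 8] / [6] / [7];  Q = [1, 2, 5] / [3, 7] / [4] / [6]
  Insert 4 (step 8): P = [1, 2, 3, 4] / [5, 8] / [6] / [7];  Q = [1, 2, 5, 8] / [3, 7] / [4] / [6]
Final shape: (4, 2, 1, 1).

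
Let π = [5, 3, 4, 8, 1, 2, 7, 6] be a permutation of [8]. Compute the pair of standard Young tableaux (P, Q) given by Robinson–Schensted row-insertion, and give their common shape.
P = [1, 2, 6] / [3, 4, 7] / [5, 8];  Q = [1, 3, 4] / [2, 6, 7] / [5, 8];  common shape = (3, 3, 2)

Row-insert the values π_1, π_2, … into P one at a time, bumping the leftmost entry strictly greater than the inserted value down to the next row. The recording tableau Q records, in position (i, j), the step at which that cell was added to P.
  Insert 5 (step 1): P = [5];  Q = [1]
  Insert 3 (step 2): P = [3] / [5];  Q = [1] / [2]
  Insert 4 (step 3): P = [3, 4] / [5];  Q = [1, 3] / [2]
  Insert 8 (step 4): P = [3, 4, 8] / [5];  Q = [1, 3, 4] / [2]
  Insert 1 (step 5): P = [1, 4, 8] / [3] / [5];  Q = [1, 3, 4] / [2] / [5]
  Insert 2 (step 6): P = [1, 2, 8] / [3, 4] / [5];  Q = [1, 3, 4] / [2, 6] / [5]
  Insert 7 (step 7): P = [1, 2, 7] / [3, 4, 8] / [5];  Q = [1, 3, 4] / [2, 6, 7] / [5]
  Insert 6 (step 8): P = [1, 2, 6] / [3, 4, 7] / [5, 8];  Q = [1, 3, 4] / [2, 6, 7] / [5, 8]
Final shape: (3, 3, 2).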